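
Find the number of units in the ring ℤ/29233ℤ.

First factor: 29233 = 23 × 31 × 41.
φ(29233) = 29233 · (1 − 1/23) · (1 − 1/31) · (1 − 1/41)
       = 29233 · 26400/29233 = 26400.

26400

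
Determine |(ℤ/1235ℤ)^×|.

864

Factor 1235: 1235 = 5 · 13 · 19.
φ(5) = 5 − 1 = 4.
φ(13) = 13 − 1 = 12.
φ(19) = 19 − 1 = 18.
Since φ is multiplicative, φ(1235) = 4 · 12 · 18 = 864.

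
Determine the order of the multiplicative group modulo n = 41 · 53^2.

110240

φ(115169) = 115169 · (1 − 1/41) · (1 − 1/53)
       = 115169 · 2080/2173 = 110240.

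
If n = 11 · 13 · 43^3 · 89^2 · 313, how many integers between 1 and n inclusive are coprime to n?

22771661552640

φ(11) = 11 − 1 = 10.
φ(13) = 13 − 1 = 12.
φ(43^3) = 43^3 − 43^2 = 79507 − 1849 = 77658.
φ(89^2) = 89^1·(89−1) = 89·88 = 7832.
φ(313) = 313 − 1 = 312.
φ(28188096852773) = 10 × 12 × 77658 × 7832 × 312 = 22771661552640.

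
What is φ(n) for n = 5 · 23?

88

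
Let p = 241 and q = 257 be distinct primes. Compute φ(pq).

61440

φ(241) = 241 − 1 = 240.
φ(257) = 257 − 1 = 256.
Since φ is multiplicative, φ(61937) = 240 · 256 = 61440.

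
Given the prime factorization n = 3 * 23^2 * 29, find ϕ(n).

φ(3) = 3 − 1 = 2.
φ(23^2) = 23^1·(23−1) = 23·22 = 506.
φ(29) = 29 − 1 = 28.
φ(46023) = 2 × 506 × 28 = 28336.

28336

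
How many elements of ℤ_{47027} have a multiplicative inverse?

43200

Factor 47027: 47027 = 31 * 37 * 41.
φ(47027) = 47027 · (1 − 1/31) · (1 − 1/37) · (1 − 1/41)
       = 47027 · 43200/47027 = 43200.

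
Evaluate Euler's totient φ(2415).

1056

Factor 2415: 2415 = 3 × 5 × 7 × 23.
φ(3) = 3 − 1 = 2.
φ(5) = 5 − 1 = 4.
φ(7) = 7 − 1 = 6.
φ(23) = 23 − 1 = 22.
Since φ is multiplicative, φ(2415) = 2 · 4 · 6 · 22 = 1056.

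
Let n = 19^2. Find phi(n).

φ(19^2) = 19^2 − 19^1 = 361 − 19 = 342.

342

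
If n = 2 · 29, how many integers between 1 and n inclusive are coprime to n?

φ(2) = 2 − 1 = 1.
φ(29) = 29 − 1 = 28.
Since φ is multiplicative, φ(58) = 1 · 28 = 28.

28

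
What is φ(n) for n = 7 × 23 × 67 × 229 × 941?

1867155840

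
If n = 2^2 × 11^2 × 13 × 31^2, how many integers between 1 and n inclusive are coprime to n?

φ(2^2) = 2^2 − 2^1 = 4 − 2 = 2.
φ(11^2) = 11^2 − 11^1 = 121 − 11 = 110.
φ(13) = 13 − 1 = 12.
φ(31^2) = 31^1·(31−1) = 31·30 = 930.
φ(6046612) = 2 × 110 × 12 × 930 = 2455200.

2455200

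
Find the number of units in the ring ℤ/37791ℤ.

20736

Factor 37791: 37791 = 3^2 · 13 · 17 · 19.
φ(37791) = 37791 · (1 − 1/3) · (1 − 1/13) · (1 − 1/17) · (1 − 1/19)
       = 37791 · 6912/12597 = 20736.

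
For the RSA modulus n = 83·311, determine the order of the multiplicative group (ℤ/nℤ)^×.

For distinct primes, φ(pq) = (p−1)(q−1) = 82 × 310 = 25420.

25420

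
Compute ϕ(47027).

43200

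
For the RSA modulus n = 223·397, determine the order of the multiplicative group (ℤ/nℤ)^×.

87912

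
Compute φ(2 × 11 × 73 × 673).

483840

φ(2) = 2 − 1 = 1.
φ(11) = 11 − 1 = 10.
φ(73) = 73 − 1 = 72.
φ(673) = 673 − 1 = 672.
Since φ is multiplicative, φ(1080838) = 1 · 10 · 72 · 672 = 483840.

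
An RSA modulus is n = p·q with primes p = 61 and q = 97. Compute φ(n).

φ(5917) = 5917 · (1 − 1/61) · (1 − 1/97)
       = 5917 · 5760/5917 = 5760.

5760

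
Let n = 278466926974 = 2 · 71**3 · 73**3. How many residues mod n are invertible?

135391984560

φ(278466926974) = 278466926974 · (1 − 1/2) · (1 − 1/71) · (1 − 1/73)
       = 278466926974 · 5040/10366 = 135391984560.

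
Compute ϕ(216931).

172800

216931 = 11 · 13 · 37 · 41.
φ(216931) = 216931 · (1 − 1/11) · (1 − 1/13) · (1 − 1/37) · (1 − 1/41)
       = 216931 · 172800/216931 = 172800.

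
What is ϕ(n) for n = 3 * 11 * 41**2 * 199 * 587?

φ(3) = 3 − 1 = 2.
φ(11) = 11 − 1 = 10.
φ(41^2) = 41^1·(41−1) = 41·40 = 1640.
φ(199) = 199 − 1 = 198.
φ(587) = 587 − 1 = 586.
Multiply: 2 · 10 · 1640 · 198 · 586 = 3805718400.

3805718400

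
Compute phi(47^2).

2162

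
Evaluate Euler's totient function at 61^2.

φ(3721) = 3721 · (1 − 1/61)
       = 3721 · 60/61 = 3660.

3660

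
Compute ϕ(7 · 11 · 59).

φ(7) = 7 − 1 = 6.
φ(11) = 11 − 1 = 10.
φ(59) = 59 − 1 = 58.
Multiply: 6 · 10 · 58 = 3480.

3480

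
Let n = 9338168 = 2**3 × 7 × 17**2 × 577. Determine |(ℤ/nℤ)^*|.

3760128

φ(9338168) = 9338168 · (1 − 1/2) · (1 − 1/7) · (1 − 1/17) · (1 − 1/577)
       = 9338168 · 55296/137326 = 3760128.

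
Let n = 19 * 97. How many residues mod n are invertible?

1728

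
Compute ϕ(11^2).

110

φ(121) = 121 · (1 − 1/11)
       = 121 · 10/11 = 110.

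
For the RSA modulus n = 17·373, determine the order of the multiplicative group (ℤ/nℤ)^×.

5952

φ(17) = 17 − 1 = 16.
φ(373) = 373 − 1 = 372.
Since φ is multiplicative, φ(6341) = 16 · 372 = 5952.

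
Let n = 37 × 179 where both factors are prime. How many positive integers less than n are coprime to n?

φ(n) = (p − 1)(q − 1) = (37−1)(179−1) = 36·178 = 6408.

6408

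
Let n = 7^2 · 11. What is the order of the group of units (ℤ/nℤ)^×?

φ(7^2) = 7^1·(7−1) = 7·6 = 42.
φ(11) = 11 − 1 = 10.
Multiply: 42 · 10 = 420.

420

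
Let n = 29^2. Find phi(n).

812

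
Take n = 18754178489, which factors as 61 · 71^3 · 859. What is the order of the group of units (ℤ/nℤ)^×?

φ(61) = 61 − 1 = 60.
φ(71^3) = 71^2·(71−1) = 5041·70 = 352870.
φ(859) = 859 − 1 = 858.
φ(18754178489) = 60 × 352870 × 858 = 18165747600.

18165747600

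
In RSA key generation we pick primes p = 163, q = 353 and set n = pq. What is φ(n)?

57024

φ(pq) = (p−1)(q−1) = 162 · 352 = 57024.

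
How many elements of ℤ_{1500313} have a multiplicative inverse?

1500313 = 23 · 37 · 41 · 43.
φ(1500313) = 1500313 · (1 − 1/23) · (1 − 1/37) · (1 − 1/41) · (1 − 1/43)
       = 1500313 · 1330560/1500313 = 1330560.

1330560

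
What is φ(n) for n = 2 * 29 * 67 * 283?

521136

φ(1099738) = 1099738 · (1 − 1/2) · (1 − 1/29) · (1 − 1/67) · (1 − 1/283)
       = 1099738 · 521136/1099738 = 521136.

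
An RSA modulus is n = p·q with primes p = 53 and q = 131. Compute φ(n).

φ(53) = 53 − 1 = 52.
φ(131) = 131 − 1 = 130.
Multiply: 52 · 130 = 6760.

6760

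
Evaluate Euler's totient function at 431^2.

185330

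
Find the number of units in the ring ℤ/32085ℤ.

15840

Prime factorization: 32085 = 3^2 · 5 · 23 · 31.
φ(3^2) = 3^2 − 3^1 = 9 − 3 = 6.
φ(5) = 5 − 1 = 4.
φ(23) = 23 − 1 = 22.
φ(31) = 31 − 1 = 30.
Since φ is multiplicative, φ(32085) = 6 · 4 · 22 · 30 = 15840.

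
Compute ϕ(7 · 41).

240

φ(287) = 287 · (1 − 1/7) · (1 − 1/41)
       = 287 · 240/287 = 240.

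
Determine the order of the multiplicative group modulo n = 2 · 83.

φ(166) = 166 · (1 − 1/2) · (1 − 1/83)
       = 166 · 82/166 = 82.

82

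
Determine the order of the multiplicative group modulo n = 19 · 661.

11880

φ(19) = 19 − 1 = 18.
φ(661) = 661 − 1 = 660.
Multiply: 18 · 660 = 11880.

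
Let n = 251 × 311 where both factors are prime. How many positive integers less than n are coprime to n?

77500

φ(251) = 251 − 1 = 250.
φ(311) = 311 − 1 = 310.
Since φ is multiplicative, φ(78061) = 250 · 310 = 77500.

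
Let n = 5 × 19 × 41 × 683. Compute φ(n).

1964160

φ(5) = 5 − 1 = 4.
φ(19) = 19 − 1 = 18.
φ(41) = 41 − 1 = 40.
φ(683) = 683 − 1 = 682.
Multiply: 4 · 18 · 40 · 682 = 1964160.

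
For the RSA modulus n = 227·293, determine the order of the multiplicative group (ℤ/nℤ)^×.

φ(n) = (p − 1)(q − 1) = (227−1)(293−1) = 226·292 = 65992.

65992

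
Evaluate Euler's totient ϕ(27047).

First factor: 27047 = 17 × 37 × 43.
φ(17) = 17 − 1 = 16.
φ(37) = 37 − 1 = 36.
φ(43) = 43 − 1 = 42.
Since φ is multiplicative, φ(27047) = 16 · 36 · 42 = 24192.

24192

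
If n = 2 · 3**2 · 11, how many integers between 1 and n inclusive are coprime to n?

60

φ(198) = 198 · (1 − 1/2) · (1 − 1/3) · (1 − 1/11)
       = 198 · 20/66 = 60.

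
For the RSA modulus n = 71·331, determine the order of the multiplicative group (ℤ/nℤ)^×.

23100

φ(n) = (p − 1)(q − 1) = (71−1)(331−1) = 70·330 = 23100.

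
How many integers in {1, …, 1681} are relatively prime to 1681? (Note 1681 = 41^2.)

φ(41^2) = 41^1·(41−1) = 41·40 = 1640.

1640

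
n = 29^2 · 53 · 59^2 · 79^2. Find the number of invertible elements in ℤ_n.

890350633536

φ(968344903733) = 968344903733 · (1 − 1/29) · (1 − 1/53) · (1 − 1/59) · (1 − 1/79)
       = 968344903733 · 6586944/7163957 = 890350633536.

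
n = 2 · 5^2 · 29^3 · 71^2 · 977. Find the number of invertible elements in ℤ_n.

2284495091200

φ(6005860758650) = 6005860758650 · (1 − 1/2) · (1 − 1/5) · (1 − 1/29) · (1 − 1/71) · (1 − 1/977)
       = 6005860758650 · 7651840/20116430 = 2284495091200.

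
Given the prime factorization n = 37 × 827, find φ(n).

φ(37) = 37 − 1 = 36.
φ(827) = 827 − 1 = 826.
φ(30599) = 36 × 826 = 29736.

29736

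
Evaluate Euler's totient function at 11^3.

1210

φ(1331) = 1331 · (1 − 1/11)
       = 1331 · 10/11 = 1210.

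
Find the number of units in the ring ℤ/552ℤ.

Factor 552: 552 = 2^3 · 3 · 23.
φ(2^3) = 2^2·(2−1) = 4·1 = 4.
φ(3) = 3 − 1 = 2.
φ(23) = 23 − 1 = 22.
φ(552) = 4 × 2 × 22 = 176.

176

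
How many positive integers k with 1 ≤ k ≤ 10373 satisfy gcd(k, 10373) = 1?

8800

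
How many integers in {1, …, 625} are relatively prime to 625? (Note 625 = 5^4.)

φ(625) = 625 · (1 − 1/5)
       = 625 · 4/5 = 500.

500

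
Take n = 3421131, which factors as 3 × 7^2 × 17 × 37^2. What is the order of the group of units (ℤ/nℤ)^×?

φ(3421131) = 3421131 · (1 − 1/3) · (1 − 1/7) · (1 − 1/17) · (1 − 1/37)
       = 3421131 · 6912/13209 = 1790208.

1790208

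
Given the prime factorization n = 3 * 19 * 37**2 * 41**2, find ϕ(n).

φ(3) = 3 − 1 = 2.
φ(19) = 19 − 1 = 18.
φ(37^2) = 37^1·(37−1) = 37·36 = 1332.
φ(41^2) = 41^1·(41−1) = 41·40 = 1640.
φ(131173473) = 2 × 18 × 1332 × 1640 = 78641280.

78641280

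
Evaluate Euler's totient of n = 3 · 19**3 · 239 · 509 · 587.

920763273024

φ(3) = 3 − 1 = 2.
φ(19^3) = 19^3 − 19^2 = 6859 − 361 = 6498.
φ(239) = 239 − 1 = 238.
φ(509) = 509 − 1 = 508.
φ(587) = 587 − 1 = 586.
Multiply: 2 · 6498 · 238 · 508 · 586 = 920763273024.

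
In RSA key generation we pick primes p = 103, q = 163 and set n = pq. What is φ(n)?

16524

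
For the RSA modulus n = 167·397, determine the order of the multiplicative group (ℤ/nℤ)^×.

65736

φ(167) = 167 − 1 = 166.
φ(397) = 397 − 1 = 396.
Since φ is multiplicative, φ(66299) = 166 · 396 = 65736.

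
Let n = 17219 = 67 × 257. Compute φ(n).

φ(17219) = 17219 · (1 − 1/67) · (1 − 1/257)
       = 17219 · 16896/17219 = 16896.

16896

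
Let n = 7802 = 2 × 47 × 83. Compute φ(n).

3772

φ(7802) = 7802 · (1 − 1/2) · (1 − 1/47) · (1 − 1/83)
       = 7802 · 3772/7802 = 3772.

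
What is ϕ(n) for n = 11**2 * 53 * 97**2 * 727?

φ(43867119659) = 43867119659 · (1 − 1/11) · (1 − 1/53) · (1 − 1/97) · (1 − 1/727)
       = 43867119659 · 36241920/41112577 = 38670128640.

38670128640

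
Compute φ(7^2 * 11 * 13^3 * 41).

34070400

φ(48551503) = 48551503 · (1 − 1/7) · (1 − 1/11) · (1 − 1/13) · (1 − 1/41)
       = 48551503 · 28800/41041 = 34070400.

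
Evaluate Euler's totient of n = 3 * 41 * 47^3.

φ(12770229) = 12770229 · (1 − 1/3) · (1 − 1/41) · (1 − 1/47)
       = 12770229 · 3680/5781 = 8129120.

8129120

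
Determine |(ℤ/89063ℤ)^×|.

74880

Factor 89063: 89063 = 13**2 * 17 * 31.
φ(13^2) = 13^1·(13−1) = 13·12 = 156.
φ(17) = 17 − 1 = 16.
φ(31) = 31 − 1 = 30.
Multiply: 156 · 16 · 30 = 74880.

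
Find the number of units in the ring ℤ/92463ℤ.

48384

92463 = 3 · 7^2 · 17 · 37.
φ(92463) = 92463 · (1 − 1/3) · (1 − 1/7) · (1 − 1/17) · (1 − 1/37)
       = 92463 · 6912/13209 = 48384.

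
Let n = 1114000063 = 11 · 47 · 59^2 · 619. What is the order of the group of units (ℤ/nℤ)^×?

φ(1114000063) = 1114000063 · (1 − 1/11) · (1 − 1/47) · (1 − 1/59) · (1 − 1/619)
       = 1114000063 · 16488240/18881357 = 972806160.

972806160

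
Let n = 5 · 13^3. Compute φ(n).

8112

φ(5) = 5 − 1 = 4.
φ(13^3) = 13^2·(13−1) = 169·12 = 2028.
Multiply: 4 · 2028 = 8112.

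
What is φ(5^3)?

100

φ(125) = 125 · (1 − 1/5)
       = 125 · 4/5 = 100.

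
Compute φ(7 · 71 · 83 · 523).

17977680

φ(7) = 7 − 1 = 6.
φ(71) = 71 − 1 = 70.
φ(83) = 83 − 1 = 82.
φ(523) = 523 − 1 = 522.
φ(21574273) = 6 × 70 × 82 × 522 = 17977680.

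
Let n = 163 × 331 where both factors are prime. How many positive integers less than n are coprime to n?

53460

φ(163) = 163 − 1 = 162.
φ(331) = 331 − 1 = 330.
Multiply: 162 · 330 = 53460.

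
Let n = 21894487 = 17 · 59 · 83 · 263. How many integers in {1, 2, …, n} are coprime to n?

φ(17) = 17 − 1 = 16.
φ(59) = 59 − 1 = 58.
φ(83) = 83 − 1 = 82.
φ(263) = 263 − 1 = 262.
Since φ is multiplicative, φ(21894487) = 16 · 58 · 82 · 262 = 19937152.

19937152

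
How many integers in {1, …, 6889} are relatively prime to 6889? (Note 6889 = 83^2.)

6806

φ(83^2) = 83^1·(83−1) = 83·82 = 6806.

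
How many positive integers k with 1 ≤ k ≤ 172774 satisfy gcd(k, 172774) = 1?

70560

Prime factorization: 172774 = 2 · 7^2 · 41 · 43.
φ(172774) = 172774 · (1 − 1/2) · (1 − 1/7) · (1 − 1/41) · (1 − 1/43)
       = 172774 · 10080/24682 = 70560.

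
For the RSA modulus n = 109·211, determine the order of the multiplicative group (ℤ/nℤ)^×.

22680

φ(109) = 109 − 1 = 108.
φ(211) = 211 − 1 = 210.
Since φ is multiplicative, φ(22999) = 108 · 210 = 22680.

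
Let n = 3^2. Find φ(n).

6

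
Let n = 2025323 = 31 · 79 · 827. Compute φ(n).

φ(2025323) = 2025323 · (1 − 1/31) · (1 − 1/79) · (1 − 1/827)
       = 2025323 · 1932840/2025323 = 1932840.

1932840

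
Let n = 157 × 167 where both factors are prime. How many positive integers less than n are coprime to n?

φ(pq) = (p−1)(q−1) = 156 · 166 = 25896.

25896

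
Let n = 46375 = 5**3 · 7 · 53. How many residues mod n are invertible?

31200

φ(5^3) = 5^2·(5−1) = 25·4 = 100.
φ(7) = 7 − 1 = 6.
φ(53) = 53 − 1 = 52.
Since φ is multiplicative, φ(46375) = 100 · 6 · 52 = 31200.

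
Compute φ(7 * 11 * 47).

φ(7) = 7 − 1 = 6.
φ(11) = 11 − 1 = 10.
φ(47) = 47 − 1 = 46.
Since φ is multiplicative, φ(3619) = 6 · 10 · 46 = 2760.

2760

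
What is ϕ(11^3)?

φ(11^3) = 11^3 − 11^2 = 1331 − 121 = 1210.

1210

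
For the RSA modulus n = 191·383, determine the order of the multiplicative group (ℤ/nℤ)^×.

72580

φ(73153) = 73153 · (1 − 1/191) · (1 − 1/383)
       = 73153 · 72580/73153 = 72580.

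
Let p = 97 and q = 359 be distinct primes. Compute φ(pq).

φ(n) = (p − 1)(q − 1) = (97−1)(359−1) = 96·358 = 34368.

34368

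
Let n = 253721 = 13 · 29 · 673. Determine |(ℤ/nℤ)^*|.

225792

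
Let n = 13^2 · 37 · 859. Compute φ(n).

φ(13^2) = 13^1·(13−1) = 13·12 = 156.
φ(37) = 37 − 1 = 36.
φ(859) = 859 − 1 = 858.
Multiply: 156 · 36 · 858 = 4818528.

4818528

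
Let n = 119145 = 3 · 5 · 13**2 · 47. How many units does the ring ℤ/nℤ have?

57408

φ(119145) = 119145 · (1 − 1/3) · (1 − 1/5) · (1 − 1/13) · (1 − 1/47)
       = 119145 · 4416/9165 = 57408.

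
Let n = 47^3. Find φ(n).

101614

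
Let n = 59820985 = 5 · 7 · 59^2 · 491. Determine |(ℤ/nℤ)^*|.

40242720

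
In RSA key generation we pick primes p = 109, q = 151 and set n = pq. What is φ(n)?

For distinct primes, φ(pq) = (p−1)(q−1) = 108 × 150 = 16200.

16200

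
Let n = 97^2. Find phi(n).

9312

φ(97^2) = 97^1·(97−1) = 97·96 = 9312.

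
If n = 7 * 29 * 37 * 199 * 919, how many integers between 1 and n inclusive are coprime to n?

1099308672

φ(7) = 7 − 1 = 6.
φ(29) = 29 − 1 = 28.
φ(37) = 37 − 1 = 36.
φ(199) = 199 − 1 = 198.
φ(919) = 919 − 1 = 918.
Since φ is multiplicative, φ(1373619191) = 6 · 28 · 36 · 198 · 918 = 1099308672.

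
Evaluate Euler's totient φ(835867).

725760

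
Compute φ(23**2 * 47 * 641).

φ(23^2) = 23^1·(23−1) = 23·22 = 506.
φ(47) = 47 − 1 = 46.
φ(641) = 641 − 1 = 640.
Multiply: 506 · 46 · 640 = 14896640.

14896640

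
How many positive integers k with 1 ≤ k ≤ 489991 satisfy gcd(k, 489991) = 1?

First factor: 489991 = 17 · 19 · 37 · 41.
φ(17) = 17 − 1 = 16.
φ(19) = 19 − 1 = 18.
φ(37) = 37 − 1 = 36.
φ(41) = 41 − 1 = 40.
Since φ is multiplicative, φ(489991) = 16 · 18 · 36 · 40 = 414720.

414720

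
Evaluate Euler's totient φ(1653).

1008

Prime factorization: 1653 = 3 · 19 · 29.
φ(1653) = 1653 · (1 − 1/3) · (1 − 1/19) · (1 − 1/29)
       = 1653 · 1008/1653 = 1008.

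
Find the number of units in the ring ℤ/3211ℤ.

2808

Factor 3211: 3211 = 13^2 * 19.
φ(3211) = 3211 · (1 − 1/13) · (1 − 1/19)
       = 3211 · 216/247 = 2808.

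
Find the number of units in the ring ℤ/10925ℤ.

10925 = 5^2 · 19 · 23.
φ(10925) = 10925 · (1 − 1/5) · (1 − 1/19) · (1 − 1/23)
       = 10925 · 1584/2185 = 7920.

7920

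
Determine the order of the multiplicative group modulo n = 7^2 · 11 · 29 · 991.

φ(7^2) = 7^1·(7−1) = 7·6 = 42.
φ(11) = 11 − 1 = 10.
φ(29) = 29 − 1 = 28.
φ(991) = 991 − 1 = 990.
φ(15490321) = 42 × 10 × 28 × 990 = 11642400.

11642400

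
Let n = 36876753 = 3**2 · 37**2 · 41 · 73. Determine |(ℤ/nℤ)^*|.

23016960

φ(3^2) = 3^1·(3−1) = 3·2 = 6.
φ(37^2) = 37^2 − 37^1 = 1369 − 37 = 1332.
φ(41) = 41 − 1 = 40.
φ(73) = 73 − 1 = 72.
φ(36876753) = 6 × 1332 × 40 × 72 = 23016960.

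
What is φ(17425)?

17425 = 5^2 × 17 × 41.
φ(17425) = 17425 · (1 − 1/5) · (1 − 1/17) · (1 − 1/41)
       = 17425 · 2560/3485 = 12800.

12800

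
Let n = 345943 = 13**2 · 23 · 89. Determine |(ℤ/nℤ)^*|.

302016

φ(345943) = 345943 · (1 − 1/13) · (1 − 1/23) · (1 − 1/89)
       = 345943 · 23232/26611 = 302016.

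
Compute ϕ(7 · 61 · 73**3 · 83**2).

940096990080

φ(7) = 7 − 1 = 6.
φ(61) = 61 − 1 = 60.
φ(73^3) = 73^2·(73−1) = 5329·72 = 383688.
φ(83^2) = 83^2 − 83^1 = 6889 − 83 = 6806.
φ(1144333574251) = 6 × 60 × 383688 × 6806 = 940096990080.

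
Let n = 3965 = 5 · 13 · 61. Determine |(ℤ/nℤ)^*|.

φ(5) = 5 − 1 = 4.
φ(13) = 13 − 1 = 12.
φ(61) = 61 − 1 = 60.
Since φ is multiplicative, φ(3965) = 4 · 12 · 60 = 2880.

2880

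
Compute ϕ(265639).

216000

265639 = 11 × 19 × 31 × 41.
φ(11) = 11 − 1 = 10.
φ(19) = 19 − 1 = 18.
φ(31) = 31 − 1 = 30.
φ(41) = 41 − 1 = 40.
Since φ is multiplicative, φ(265639) = 10 · 18 · 30 · 40 = 216000.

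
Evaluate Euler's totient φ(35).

Prime factorization: 35 = 5 · 7.
φ(5) = 5 − 1 = 4.
φ(7) = 7 − 1 = 6.
Since φ is multiplicative, φ(35) = 4 · 6 = 24.

24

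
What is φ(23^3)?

φ(12167) = 12167 · (1 − 1/23)
       = 12167 · 22/23 = 11638.

11638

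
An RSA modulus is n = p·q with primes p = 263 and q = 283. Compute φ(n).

73884

For distinct primes, φ(pq) = (p−1)(q−1) = 262 × 282 = 73884.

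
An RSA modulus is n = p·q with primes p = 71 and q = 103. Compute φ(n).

7140

φ(pq) = (p−1)(q−1) = 70 · 102 = 7140.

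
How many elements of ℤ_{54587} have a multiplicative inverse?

Prime factorization: 54587 = 13^2 * 17 * 19.
φ(13^2) = 13^2 − 13^1 = 169 − 13 = 156.
φ(17) = 17 − 1 = 16.
φ(19) = 19 − 1 = 18.
Since φ is multiplicative, φ(54587) = 156 · 16 · 18 = 44928.

44928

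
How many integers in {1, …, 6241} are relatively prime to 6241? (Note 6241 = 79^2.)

6162

φ(6241) = 6241 · (1 − 1/79)
       = 6241 · 78/79 = 6162.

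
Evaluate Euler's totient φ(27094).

First factor: 27094 = 2 × 19 × 23 × 31.
φ(2) = 2 − 1 = 1.
φ(19) = 19 − 1 = 18.
φ(23) = 23 − 1 = 22.
φ(31) = 31 − 1 = 30.
Since φ is multiplicative, φ(27094) = 1 · 18 · 22 · 30 = 11880.

11880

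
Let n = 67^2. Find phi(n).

φ(4489) = 4489 · (1 − 1/67)
       = 4489 · 66/67 = 4422.

4422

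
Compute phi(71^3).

352870

φ(71^3) = 71^2·(71−1) = 5041·70 = 352870.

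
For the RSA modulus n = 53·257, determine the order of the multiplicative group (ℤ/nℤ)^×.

13312

φ(n) = (p − 1)(q − 1) = (53−1)(257−1) = 52·256 = 13312.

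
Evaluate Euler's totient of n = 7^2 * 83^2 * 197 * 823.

φ(7^2) = 7^2 − 7^1 = 49 − 7 = 42.
φ(83^2) = 83^2 − 83^1 = 6889 − 83 = 6806.
φ(197) = 197 − 1 = 196.
φ(823) = 823 − 1 = 822.
Multiply: 42 · 6806 · 196 · 822 = 46054187424.

46054187424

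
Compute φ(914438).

370440

Factor 914438: 914438 = 2 · 7**3 · 31 · 43.
φ(914438) = 914438 · (1 − 1/2) · (1 − 1/7) · (1 − 1/31) · (1 − 1/43)
       = 914438 · 7560/18662 = 370440.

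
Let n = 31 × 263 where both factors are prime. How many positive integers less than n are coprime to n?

7860

φ(8153) = 8153 · (1 − 1/31) · (1 − 1/263)
       = 8153 · 7860/8153 = 7860.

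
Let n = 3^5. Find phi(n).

φ(243) = 243 · (1 − 1/3)
       = 243 · 2/3 = 162.

162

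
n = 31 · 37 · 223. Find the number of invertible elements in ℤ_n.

239760

φ(255781) = 255781 · (1 − 1/31) · (1 − 1/37) · (1 − 1/223)
       = 255781 · 239760/255781 = 239760.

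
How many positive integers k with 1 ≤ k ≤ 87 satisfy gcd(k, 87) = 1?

56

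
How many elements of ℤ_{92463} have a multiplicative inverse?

Prime factorization: 92463 = 3 · 7**2 · 17 · 37.
φ(92463) = 92463 · (1 − 1/3) · (1 − 1/7) · (1 − 1/17) · (1 − 1/37)
       = 92463 · 6912/13209 = 48384.

48384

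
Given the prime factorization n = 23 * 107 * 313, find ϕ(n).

727584

φ(770293) = 770293 · (1 − 1/23) · (1 − 1/107) · (1 − 1/313)
       = 770293 · 727584/770293 = 727584.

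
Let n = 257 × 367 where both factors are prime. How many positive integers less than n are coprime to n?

93696

φ(n) = (p − 1)(q − 1) = (257−1)(367−1) = 256·366 = 93696.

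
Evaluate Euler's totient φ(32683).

25872

Factor 32683: 32683 = 7^2 · 23 · 29.
φ(7^2) = 7^1·(7−1) = 7·6 = 42.
φ(23) = 23 − 1 = 22.
φ(29) = 29 − 1 = 28.
φ(32683) = 42 × 22 × 28 = 25872.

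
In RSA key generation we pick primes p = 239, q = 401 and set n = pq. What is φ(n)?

φ(95839) = 95839 · (1 − 1/239) · (1 − 1/401)
       = 95839 · 95200/95839 = 95200.

95200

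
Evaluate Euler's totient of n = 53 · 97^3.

φ(48371669) = 48371669 · (1 − 1/53) · (1 − 1/97)
       = 48371669 · 4992/5141 = 46969728.

46969728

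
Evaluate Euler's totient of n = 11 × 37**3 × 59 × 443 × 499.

6291954227520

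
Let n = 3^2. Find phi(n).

6

φ(9) = 9 · (1 − 1/3)
       = 9 · 2/3 = 6.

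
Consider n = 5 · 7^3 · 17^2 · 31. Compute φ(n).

φ(15364685) = 15364685 · (1 − 1/5) · (1 − 1/7) · (1 − 1/17) · (1 − 1/31)
       = 15364685 · 11520/18445 = 9596160.

9596160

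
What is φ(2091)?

1280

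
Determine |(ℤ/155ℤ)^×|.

155 = 5 · 31.
φ(155) = 155 · (1 − 1/5) · (1 − 1/31)
       = 155 · 120/155 = 120.

120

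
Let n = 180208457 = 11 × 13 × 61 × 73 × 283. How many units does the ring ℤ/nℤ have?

146188800

φ(11) = 11 − 1 = 10.
φ(13) = 13 − 1 = 12.
φ(61) = 61 − 1 = 60.
φ(73) = 73 − 1 = 72.
φ(283) = 283 − 1 = 282.
φ(180208457) = 10 × 12 × 60 × 72 × 282 = 146188800.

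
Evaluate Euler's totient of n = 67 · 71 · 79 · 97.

φ(67) = 67 − 1 = 66.
φ(71) = 71 − 1 = 70.
φ(79) = 79 − 1 = 78.
φ(97) = 97 − 1 = 96.
φ(36452891) = 66 × 70 × 78 × 96 = 34594560.

34594560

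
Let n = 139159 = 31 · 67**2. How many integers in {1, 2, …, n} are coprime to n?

132660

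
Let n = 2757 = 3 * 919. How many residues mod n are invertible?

1836

φ(2757) = 2757 · (1 − 1/3) · (1 − 1/919)
       = 2757 · 1836/2757 = 1836.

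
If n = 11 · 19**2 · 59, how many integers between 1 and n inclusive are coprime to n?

198360

φ(11) = 11 − 1 = 10.
φ(19^2) = 19^1·(19−1) = 19·18 = 342.
φ(59) = 59 − 1 = 58.
Multiply: 10 · 342 · 58 = 198360.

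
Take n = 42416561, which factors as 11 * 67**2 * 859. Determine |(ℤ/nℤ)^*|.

φ(42416561) = 42416561 · (1 − 1/11) · (1 − 1/67) · (1 − 1/859)
       = 42416561 · 566280/633083 = 37940760.

37940760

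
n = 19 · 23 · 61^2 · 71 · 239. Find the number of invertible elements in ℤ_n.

φ(19) = 19 − 1 = 18.
φ(23) = 23 − 1 = 22.
φ(61^2) = 61^1·(61−1) = 61·60 = 3660.
φ(71) = 71 − 1 = 70.
φ(239) = 239 − 1 = 238.
Multiply: 18 · 22 · 3660 · 70 · 238 = 24146337600.

24146337600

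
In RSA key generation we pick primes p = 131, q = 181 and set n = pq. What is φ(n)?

23400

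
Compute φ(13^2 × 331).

51480

φ(13^2) = 13^1·(13−1) = 13·12 = 156.
φ(331) = 331 − 1 = 330.
φ(55939) = 156 × 330 = 51480.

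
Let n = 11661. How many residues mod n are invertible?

6864

11661 = 3 · 13^2 · 23.
φ(3) = 3 − 1 = 2.
φ(13^2) = 13^2 − 13^1 = 169 − 13 = 156.
φ(23) = 23 − 1 = 22.
Since φ is multiplicative, φ(11661) = 2 · 156 · 22 = 6864.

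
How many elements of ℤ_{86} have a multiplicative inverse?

Prime factorization: 86 = 2 · 43.
φ(86) = 86 · (1 − 1/2) · (1 − 1/43)
       = 86 · 42/86 = 42.

42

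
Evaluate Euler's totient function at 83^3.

φ(571787) = 571787 · (1 − 1/83)
       = 571787 · 82/83 = 564898.

564898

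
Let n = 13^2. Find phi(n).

φ(169) = 169 · (1 − 1/13)
       = 169 · 12/13 = 156.

156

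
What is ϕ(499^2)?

φ(249001) = 249001 · (1 − 1/499)
       = 249001 · 498/499 = 248502.

248502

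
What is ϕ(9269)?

7920

9269 = 13 × 23 × 31.
φ(9269) = 9269 · (1 − 1/13) · (1 − 1/23) · (1 − 1/31)
       = 9269 · 7920/9269 = 7920.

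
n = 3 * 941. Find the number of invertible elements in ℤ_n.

1880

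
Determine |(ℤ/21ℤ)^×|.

12

21 = 3 · 7.
φ(21) = 21 · (1 − 1/3) · (1 − 1/7)
       = 21 · 12/21 = 12.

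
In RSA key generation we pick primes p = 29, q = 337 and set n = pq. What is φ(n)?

9408

φ(n) = (p − 1)(q − 1) = (29−1)(337−1) = 28·336 = 9408.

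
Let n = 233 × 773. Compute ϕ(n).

φ(180109) = 180109 · (1 − 1/233) · (1 − 1/773)
       = 180109 · 179104/180109 = 179104.

179104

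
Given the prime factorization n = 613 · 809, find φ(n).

494496

φ(495917) = 495917 · (1 − 1/613) · (1 − 1/809)
       = 495917 · 494496/495917 = 494496.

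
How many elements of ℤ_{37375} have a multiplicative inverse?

26400

Prime factorization: 37375 = 5^3 * 13 * 23.
φ(5^3) = 5^3 − 5^2 = 125 − 25 = 100.
φ(13) = 13 − 1 = 12.
φ(23) = 23 − 1 = 22.
Multiply: 100 · 12 · 22 = 26400.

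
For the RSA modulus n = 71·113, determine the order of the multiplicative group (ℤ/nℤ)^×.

φ(pq) = (p−1)(q−1) = 70 · 112 = 7840.

7840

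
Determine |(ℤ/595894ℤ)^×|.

262080

595894 = 2 · 13^2 · 41 · 43.
φ(595894) = 595894 · (1 − 1/2) · (1 − 1/13) · (1 − 1/41) · (1 − 1/43)
       = 595894 · 20160/45838 = 262080.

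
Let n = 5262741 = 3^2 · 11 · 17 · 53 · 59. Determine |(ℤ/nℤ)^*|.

2895360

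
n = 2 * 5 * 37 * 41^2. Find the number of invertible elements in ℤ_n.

236160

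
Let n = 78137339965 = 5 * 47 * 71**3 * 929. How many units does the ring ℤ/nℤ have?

φ(78137339965) = 78137339965 · (1 − 1/5) · (1 − 1/47) · (1 − 1/71) · (1 − 1/929)
       = 78137339965 · 11952640/15500365 = 60253258240.

60253258240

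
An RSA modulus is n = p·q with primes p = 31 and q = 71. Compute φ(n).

2100

φ(31) = 31 − 1 = 30.
φ(71) = 71 − 1 = 70.
φ(2201) = 30 × 70 = 2100.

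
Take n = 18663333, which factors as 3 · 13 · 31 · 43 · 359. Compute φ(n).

10825920

φ(3) = 3 − 1 = 2.
φ(13) = 13 − 1 = 12.
φ(31) = 31 − 1 = 30.
φ(43) = 43 − 1 = 42.
φ(359) = 359 − 1 = 358.
Since φ is multiplicative, φ(18663333) = 2 · 12 · 30 · 42 · 358 = 10825920.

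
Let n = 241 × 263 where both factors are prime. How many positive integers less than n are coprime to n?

62880

φ(n) = (p − 1)(q − 1) = (241−1)(263−1) = 240·262 = 62880.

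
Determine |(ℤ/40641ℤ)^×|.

23760

First factor: 40641 = 3 · 19 · 23 · 31.
φ(3) = 3 − 1 = 2.
φ(19) = 19 − 1 = 18.
φ(23) = 23 − 1 = 22.
φ(31) = 31 − 1 = 30.
φ(40641) = 2 × 18 × 22 × 30 = 23760.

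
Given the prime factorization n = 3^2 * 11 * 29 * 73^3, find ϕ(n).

644595840

φ(3^2) = 3^1·(3−1) = 3·2 = 6.
φ(11) = 11 − 1 = 10.
φ(29) = 29 − 1 = 28.
φ(73^3) = 73^3 − 73^2 = 389017 − 5329 = 383688.
φ(1116867807) = 6 × 10 × 28 × 383688 = 644595840.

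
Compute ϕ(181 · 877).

φ(181) = 181 − 1 = 180.
φ(877) = 877 − 1 = 876.
Multiply: 180 · 876 = 157680.

157680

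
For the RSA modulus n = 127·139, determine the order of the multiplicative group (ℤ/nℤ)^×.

17388

φ(pq) = (p−1)(q−1) = 126 · 138 = 17388.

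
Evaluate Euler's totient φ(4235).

Prime factorization: 4235 = 5 × 7 × 11**2.
φ(5) = 5 − 1 = 4.
φ(7) = 7 − 1 = 6.
φ(11^2) = 11^2 − 11^1 = 121 − 11 = 110.
Since φ is multiplicative, φ(4235) = 4 · 6 · 110 = 2640.

2640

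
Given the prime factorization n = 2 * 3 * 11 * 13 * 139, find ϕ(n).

33120

φ(2) = 2 − 1 = 1.
φ(3) = 3 − 1 = 2.
φ(11) = 11 − 1 = 10.
φ(13) = 13 − 1 = 12.
φ(139) = 139 − 1 = 138.
φ(119262) = 1 × 2 × 10 × 12 × 138 = 33120.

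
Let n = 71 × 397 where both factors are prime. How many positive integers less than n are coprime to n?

φ(71) = 71 − 1 = 70.
φ(397) = 397 − 1 = 396.
φ(28187) = 70 × 396 = 27720.

27720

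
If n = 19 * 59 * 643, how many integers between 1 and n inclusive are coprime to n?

φ(720803) = 720803 · (1 − 1/19) · (1 − 1/59) · (1 − 1/643)
       = 720803 · 670248/720803 = 670248.

670248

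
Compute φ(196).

84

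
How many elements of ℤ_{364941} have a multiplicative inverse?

221760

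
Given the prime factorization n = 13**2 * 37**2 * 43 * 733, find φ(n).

φ(13^2) = 13^2 − 13^1 = 169 − 13 = 156.
φ(37^2) = 37^1·(37−1) = 37·36 = 1332.
φ(43) = 43 − 1 = 42.
φ(733) = 733 − 1 = 732.
φ(7292267359) = 156 × 1332 × 42 × 732 = 6388357248.

6388357248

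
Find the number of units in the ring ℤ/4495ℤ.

3360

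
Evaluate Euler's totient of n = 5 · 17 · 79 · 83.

φ(5) = 5 − 1 = 4.
φ(17) = 17 − 1 = 16.
φ(79) = 79 − 1 = 78.
φ(83) = 83 − 1 = 82.
Since φ is multiplicative, φ(557345) = 4 · 16 · 78 · 82 = 409344.

409344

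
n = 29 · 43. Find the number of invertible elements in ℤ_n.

φ(29) = 29 − 1 = 28.
φ(43) = 43 − 1 = 42.
φ(1247) = 28 × 42 = 1176.

1176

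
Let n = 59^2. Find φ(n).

3422

φ(59^2) = 59^2 − 59^1 = 3481 − 59 = 3422.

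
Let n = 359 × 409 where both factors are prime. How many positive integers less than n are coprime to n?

146064

φ(n) = (p − 1)(q − 1) = (359−1)(409−1) = 358·408 = 146064.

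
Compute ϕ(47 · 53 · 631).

φ(1571821) = 1571821 · (1 − 1/47) · (1 − 1/53) · (1 − 1/631)
       = 1571821 · 1506960/1571821 = 1506960.

1506960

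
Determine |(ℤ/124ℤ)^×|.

60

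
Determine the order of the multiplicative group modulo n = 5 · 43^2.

φ(9245) = 9245 · (1 − 1/5) · (1 − 1/43)
       = 9245 · 168/215 = 7224.

7224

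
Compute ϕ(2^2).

2

φ(4) = 4 · (1 − 1/2)
       = 4 · 1/2 = 2.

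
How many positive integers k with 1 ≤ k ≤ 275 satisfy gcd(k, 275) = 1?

Prime factorization: 275 = 5**2 · 11.
φ(5^2) = 5^2 − 5^1 = 25 − 5 = 20.
φ(11) = 11 − 1 = 10.
Multiply: 20 · 10 = 200.

200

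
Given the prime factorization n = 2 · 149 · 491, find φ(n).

72520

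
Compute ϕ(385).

240

Prime factorization: 385 = 5 * 7 * 11.
φ(5) = 5 − 1 = 4.
φ(7) = 7 − 1 = 6.
φ(11) = 11 − 1 = 10.
Since φ is multiplicative, φ(385) = 4 · 6 · 10 = 240.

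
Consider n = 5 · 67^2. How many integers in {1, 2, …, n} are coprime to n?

φ(22445) = 22445 · (1 − 1/5) · (1 − 1/67)
       = 22445 · 264/335 = 17688.

17688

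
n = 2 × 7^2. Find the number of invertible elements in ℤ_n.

φ(98) = 98 · (1 − 1/2) · (1 − 1/7)
       = 98 · 6/14 = 42.

42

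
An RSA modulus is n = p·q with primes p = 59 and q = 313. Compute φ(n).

For distinct primes, φ(pq) = (p−1)(q−1) = 58 × 312 = 18096.

18096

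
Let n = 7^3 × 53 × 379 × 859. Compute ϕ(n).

φ(5918373419) = 5918373419 · (1 − 1/7) · (1 − 1/53) · (1 − 1/379) · (1 − 1/859)
       = 5918373419 · 101189088/120783131 = 4958265312.

4958265312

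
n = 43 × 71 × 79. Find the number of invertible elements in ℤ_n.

φ(241187) = 241187 · (1 − 1/43) · (1 − 1/71) · (1 − 1/79)
       = 241187 · 229320/241187 = 229320.

229320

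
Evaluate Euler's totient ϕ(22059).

Factor 22059: 22059 = 3^3 · 19 · 43.
φ(22059) = 22059 · (1 − 1/3) · (1 − 1/19) · (1 − 1/43)
       = 22059 · 1512/2451 = 13608.

13608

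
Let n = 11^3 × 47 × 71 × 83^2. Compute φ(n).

26517537200

φ(11^3) = 11^3 − 11^2 = 1331 − 121 = 1210.
φ(47) = 47 − 1 = 46.
φ(71) = 71 − 1 = 70.
φ(83^2) = 83^1·(83−1) = 83·82 = 6806.
Since φ is multiplicative, φ(30597817283) = 1210 · 46 · 70 · 6806 = 26517537200.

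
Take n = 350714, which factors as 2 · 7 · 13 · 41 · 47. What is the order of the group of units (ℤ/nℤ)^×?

132480

φ(350714) = 350714 · (1 − 1/2) · (1 − 1/7) · (1 − 1/13) · (1 − 1/41) · (1 − 1/47)
       = 350714 · 132480/350714 = 132480.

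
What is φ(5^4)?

500

φ(5^4) = 5^4 − 5^3 = 625 − 125 = 500.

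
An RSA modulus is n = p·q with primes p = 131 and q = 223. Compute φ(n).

φ(131) = 131 − 1 = 130.
φ(223) = 223 − 1 = 222.
φ(29213) = 130 × 222 = 28860.

28860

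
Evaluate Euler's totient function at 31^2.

930

φ(31^2) = 31^1·(31−1) = 31·30 = 930.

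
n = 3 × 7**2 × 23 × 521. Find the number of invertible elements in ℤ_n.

φ(1761501) = 1761501 · (1 − 1/3) · (1 − 1/7) · (1 − 1/23) · (1 − 1/521)
       = 1761501 · 137280/251643 = 960960.

960960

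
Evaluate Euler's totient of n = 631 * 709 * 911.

405896400

φ(631) = 631 − 1 = 630.
φ(709) = 709 − 1 = 708.
φ(911) = 911 − 1 = 910.
Multiply: 630 · 708 · 910 = 405896400.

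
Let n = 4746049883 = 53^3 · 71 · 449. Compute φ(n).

φ(53^3) = 53^3 − 53^2 = 148877 − 2809 = 146068.
φ(71) = 71 − 1 = 70.
φ(449) = 449 − 1 = 448.
φ(4746049883) = 146068 × 70 × 448 = 4580692480.

4580692480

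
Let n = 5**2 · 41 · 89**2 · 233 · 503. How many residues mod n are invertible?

729716838400

φ(951541610975) = 951541610975 · (1 − 1/5) · (1 − 1/41) · (1 − 1/89) · (1 − 1/233) · (1 − 1/503)
       = 951541610975 · 1639813120/2138295755 = 729716838400.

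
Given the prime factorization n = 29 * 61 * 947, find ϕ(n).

1589280

φ(1675243) = 1675243 · (1 − 1/29) · (1 − 1/61) · (1 − 1/947)
       = 1675243 · 1589280/1675243 = 1589280.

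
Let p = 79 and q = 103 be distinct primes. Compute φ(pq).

7956

For distinct primes, φ(pq) = (p−1)(q−1) = 78 × 102 = 7956.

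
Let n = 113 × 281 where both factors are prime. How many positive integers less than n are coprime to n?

φ(n) = (p − 1)(q − 1) = (113−1)(281−1) = 112·280 = 31360.

31360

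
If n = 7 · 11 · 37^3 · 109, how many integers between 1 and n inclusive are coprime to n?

319360320

φ(425130629) = 425130629 · (1 − 1/7) · (1 − 1/11) · (1 − 1/37) · (1 − 1/109)
       = 425130629 · 233280/310541 = 319360320.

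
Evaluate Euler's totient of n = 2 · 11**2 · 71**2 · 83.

44829400

φ(101253526) = 101253526 · (1 − 1/2) · (1 − 1/11) · (1 − 1/71) · (1 − 1/83)
       = 101253526 · 57400/129646 = 44829400.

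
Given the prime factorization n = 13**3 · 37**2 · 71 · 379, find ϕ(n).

φ(13^3) = 13^2·(13−1) = 169·12 = 2028.
φ(37^2) = 37^1·(37−1) = 37·36 = 1332.
φ(71) = 71 − 1 = 70.
φ(379) = 379 − 1 = 378.
Multiply: 2028 · 1332 · 70 · 378 = 71476292160.

71476292160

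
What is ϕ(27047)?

24192

27047 = 17 · 37 · 43.
φ(17) = 17 − 1 = 16.
φ(37) = 37 − 1 = 36.
φ(43) = 43 − 1 = 42.
Multiply: 16 · 36 · 42 = 24192.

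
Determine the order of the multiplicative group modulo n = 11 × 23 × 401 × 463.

40656000

φ(11) = 11 − 1 = 10.
φ(23) = 23 − 1 = 22.
φ(401) = 401 − 1 = 400.
φ(463) = 463 − 1 = 462.
Since φ is multiplicative, φ(46972739) = 10 · 22 · 400 · 462 = 40656000.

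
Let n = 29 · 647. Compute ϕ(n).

φ(29) = 29 − 1 = 28.
φ(647) = 647 − 1 = 646.
Since φ is multiplicative, φ(18763) = 28 · 646 = 18088.

18088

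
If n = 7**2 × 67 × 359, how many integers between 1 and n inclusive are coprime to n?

992376

φ(7^2) = 7^1·(7−1) = 7·6 = 42.
φ(67) = 67 − 1 = 66.
φ(359) = 359 − 1 = 358.
φ(1178597) = 42 × 66 × 358 = 992376.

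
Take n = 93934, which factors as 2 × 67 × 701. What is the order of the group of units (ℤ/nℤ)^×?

φ(2) = 2 − 1 = 1.
φ(67) = 67 − 1 = 66.
φ(701) = 701 − 1 = 700.
φ(93934) = 1 × 66 × 700 = 46200.

46200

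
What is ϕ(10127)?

Factor 10127: 10127 = 13 · 19 · 41.
φ(10127) = 10127 · (1 − 1/13) · (1 − 1/19) · (1 − 1/41)
       = 10127 · 8640/10127 = 8640.

8640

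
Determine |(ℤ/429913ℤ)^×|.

Factor 429913: 429913 = 11**3 * 17 * 19.
φ(11^3) = 11^3 − 11^2 = 1331 − 121 = 1210.
φ(17) = 17 − 1 = 16.
φ(19) = 19 − 1 = 18.
Multiply: 1210 · 16 · 18 = 348480.

348480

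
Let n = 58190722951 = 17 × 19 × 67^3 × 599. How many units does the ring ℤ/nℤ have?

51025493376

φ(17) = 17 − 1 = 16.
φ(19) = 19 − 1 = 18.
φ(67^3) = 67^2·(67−1) = 4489·66 = 296274.
φ(599) = 599 − 1 = 598.
Since φ is multiplicative, φ(58190722951) = 16 · 18 · 296274 · 598 = 51025493376.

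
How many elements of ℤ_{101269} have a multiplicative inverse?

76032

Prime factorization: 101269 = 7 * 17 * 23 * 37.
φ(7) = 7 − 1 = 6.
φ(17) = 17 − 1 = 16.
φ(23) = 23 − 1 = 22.
φ(37) = 37 − 1 = 36.
Multiply: 6 · 16 · 22 · 36 = 76032.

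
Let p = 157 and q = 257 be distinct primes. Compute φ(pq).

39936

φ(40349) = 40349 · (1 − 1/157) · (1 − 1/257)
       = 40349 · 39936/40349 = 39936.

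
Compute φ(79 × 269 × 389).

φ(79) = 79 − 1 = 78.
φ(269) = 269 − 1 = 268.
φ(389) = 389 − 1 = 388.
Multiply: 78 · 268 · 388 = 8110752.

8110752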